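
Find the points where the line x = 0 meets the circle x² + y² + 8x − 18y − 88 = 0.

(0, −4) and (0, 22)

The line gives x = 0. Substituting into the circle:
y² − 18y − 88 = 0
y = 22 or y = −4, giving (0, 22) and (0, −4).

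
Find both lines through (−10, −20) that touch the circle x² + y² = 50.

7x − y = −50 and x − y = 10

Write the tangent as mx − y + (−20 − m·(−10)) = 0 and set its distance from the centre to 5√2:
[m·(10) − (20)]² = 50(m² + 1)
m² − 8m + 7 = 0, so m = 7 or m = 1.
Through (−10, −20) these give 7x − y = −50 and x − y = 10.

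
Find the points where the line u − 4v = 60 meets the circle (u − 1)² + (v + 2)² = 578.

Substitute v = (−60 + u)/4:
17u² − 136u − 6528 = 0  ⟹  u² − 8u − 384 = 0
u = 24 or u = −16, giving (24, −9) and (−16, −19).

(−16, −19) and (24, −9)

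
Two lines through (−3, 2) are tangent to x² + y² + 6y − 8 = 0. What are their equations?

x + 4y = 5 and 4x − y = −14

A line y − (2) = m(x − (−3)) is tangent when its distance from (0, −3) is √17:
[m·(3) − (−5)]² = 17(m² + 1)
4m² − 15m − 4 = 0, so m = −1/4 or m = 4.
Through (−3, 2) these give x + 4y = 5 and 4x − y = −14.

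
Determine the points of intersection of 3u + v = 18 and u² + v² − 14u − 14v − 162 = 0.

Substitute v = −3u + 18:
10u² − 80u − 90 = 0  ⟹  u² − 8u − 9 = 0
u = 9 or u = −1, giving (9, −9) and (−1, 21).

(−1, 21) and (9, −9)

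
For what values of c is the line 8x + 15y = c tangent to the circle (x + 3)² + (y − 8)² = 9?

c = 45 or c = 147

Tangency holds when the distance from the centre (−3, 8) to the line equals the radius 3:
|8·(−3) + 15·8 − c| / √289 = 3
|c − (96)| = 3·17, so c = 147 or c = 45.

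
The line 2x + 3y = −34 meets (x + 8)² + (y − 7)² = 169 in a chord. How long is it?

4√13

Express y = (−34 − 2x)/3 and substitute into the circle:
13x² + 364x + 2080 = 0  ⟹  x² + 28x + 160 = 0
x = −8 or x = −20, giving (−8, −6) and (−20, 2).
|(−8, −6) − (−20, 2)| = √((12)² + (−8)²) = 4√13.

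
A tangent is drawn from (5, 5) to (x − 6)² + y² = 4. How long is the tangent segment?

The centre is (6, 0) and r = 2. The square of the distance from P to the centre is 1 + 25 = 26.
Power of the point: PT² = |PO|² − r² = 22, so PT = √22.

√22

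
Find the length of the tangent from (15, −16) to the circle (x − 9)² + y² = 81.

√211

With centre O = (9, 0), |OP|² = 292 and r² = 81.
Power of the point: PT² = |PO|² − r² = 211, so PT = √211.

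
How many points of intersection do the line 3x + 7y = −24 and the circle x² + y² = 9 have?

d² = (3·0 + 7·0 − (−24))²/58 = 288/29; r² = 9.
Since d² > r², the line lies outside the circle.

0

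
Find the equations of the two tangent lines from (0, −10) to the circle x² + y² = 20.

2x − y = 10 and 2x + y = −10

A line y − (−10) = m(x − (0)) is tangent when its distance from (0, 0) is 2√5:
[m·(0) − (10)]² = 20(m² + 1)
m² − 4 = 0, so m = 2 or m = −2.
Through (0, −10) these give 2x − y = 10 and 2x + y = −10.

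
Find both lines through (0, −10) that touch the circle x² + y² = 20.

2x − y = 10 and 2x + y = −10

Write the tangent as mx − y + (−10 − m·(0)) = 0 and set its distance from the centre to 2√5:
[m·(0) − (10)]² = 20(m² + 1)
m² − 4 = 0, so m = 2 or m = −2.
With m = 2: 2x − y = 10. With m = −2: 2x + y = −10.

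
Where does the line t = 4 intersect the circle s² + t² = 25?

Express t = 4 and substitute into the circle:
s² − 9 = 0
s = 3 or s = −3, giving (3, 4) and (−3, 4).

(−3, 4) and (3, 4)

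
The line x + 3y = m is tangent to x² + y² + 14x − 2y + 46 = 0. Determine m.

m = −4 ± 2√10

The line touches the circle iff its distance from (−7, 1) is 2:
|1·(−7) + 3·1 − m| / √10 = 2
|m − (−4)| = 2√10.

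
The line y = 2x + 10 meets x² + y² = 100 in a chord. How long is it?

8√5

The distance from (0, 0) to the line is 10/√5, and r² = 100.
Chord = 2√(r² − d²) = 2·√(80) = 8√5.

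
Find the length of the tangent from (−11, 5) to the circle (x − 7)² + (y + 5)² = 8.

4√26

Centre (7, −5), r² = 8. |PO|² = (−18)² + (10)² = 424.
Power of the point: PT² = |PO|² − r² = 416, so PT = 4√26.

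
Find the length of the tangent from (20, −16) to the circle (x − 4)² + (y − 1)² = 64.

The centre is (4, 1) and r = 8. The square of the distance from P to the centre is 256 + 289 = 545.
Power of the point: PT² = |PO|² − r² = 481, so PT = √481.

√481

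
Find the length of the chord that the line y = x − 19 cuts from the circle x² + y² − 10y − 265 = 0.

Substitute y = x − 19:
2x² − 48x + 286 = 0  ⟹  x² − 24x + 143 = 0
x = 13 or x = 11, giving (13, −6) and (11, −8).
|(13, −6) − (11, −8)| = √((2)² + (2)²) = 2√2.

2√2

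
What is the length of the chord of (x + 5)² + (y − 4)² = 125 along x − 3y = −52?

The distance from (−5, 4) to the line is 35/√10, and r² = 125.
Half the chord is √(r² − d²) = √(5/2), so the full chord is √10.

√10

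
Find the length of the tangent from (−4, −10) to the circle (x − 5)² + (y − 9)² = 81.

The centre is (5, 9) and r = 9. The square of the distance from P to the centre is 81 + 361 = 442.
The tangent meets the radius at right angles, so tangent² = |PO|² − r² = 442 − 81 = 361.

19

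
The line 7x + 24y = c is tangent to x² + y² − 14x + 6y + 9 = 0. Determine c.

c = −198 or c = 152

The line touches the circle iff its distance from (7, −3) is 7:
|7·7 + 24·(−3) − c| / √625 = 7
|c − (−23)| = 7·25, so c = 152 or c = −198.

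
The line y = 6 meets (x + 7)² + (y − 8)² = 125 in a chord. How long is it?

22

Centre (−7, 8), r² = 125. Perpendicular distance d from centre to line = |2| / √1 = 2.
Chord = 2√(r² − d²) = 2·√(121) = 22.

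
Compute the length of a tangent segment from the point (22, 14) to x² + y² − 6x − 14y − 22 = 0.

With centre O = (3, 7), |OP|² = 410 and r² = 80.
The tangent meets the radius at right angles, so tangent² = |PO|² − r² = 410 − 80 = 330.

√330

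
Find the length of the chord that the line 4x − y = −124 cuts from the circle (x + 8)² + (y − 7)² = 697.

8√17

Substitute y = 4x + 124:
17x² + 952x + 13056 = 0  ⟹  x² + 56x + 768 = 0
x = −24 or x = −32, giving (−24, 28) and (−32, −4).
|(−24, 28) − (−32, −4)| = √((8)² + (32)²) = 8√17.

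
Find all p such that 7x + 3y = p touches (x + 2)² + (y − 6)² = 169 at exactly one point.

Tangency holds when the distance from the centre (−2, 6) to the line equals the radius 13:
|7·(−2) + 3·6 − p| / √58 = 13
|p − (4)| = 13√58.

p = 4 ± 13√58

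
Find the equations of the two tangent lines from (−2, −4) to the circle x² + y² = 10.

Write the tangent as mx − y + (−4 − m·(−2)) = 0 and set its distance from the centre to √10:
(2m − (4))² = 10(m² + 1)
3m² + 8m − 3 = 0, so m = 1/3 or m = −3.
Through (−2, −4) these give x − 3y = 10 and 3x + y = −10.

x − 3y = 10 and 3x + y = −10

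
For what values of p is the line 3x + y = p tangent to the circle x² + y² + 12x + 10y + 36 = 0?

p = −23 ± 5√10

The line touches the circle iff its distance from (−6, −5) is 5:
|3·(−6) + 1·(−5) − p| / √10 = 5
|p − (−23)| = 5√10.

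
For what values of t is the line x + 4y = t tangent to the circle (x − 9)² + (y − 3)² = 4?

t = 21 ± 2√17

The line touches the circle iff its distance from (9, 3) is 2:
|1·9 + 4·3 − t| / √17 = 2
|t − (21)| = 2√17.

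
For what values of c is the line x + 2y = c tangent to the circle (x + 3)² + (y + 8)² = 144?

c = −19 ± 12√5

For a tangent, require d(centre, line) = r = 12.
|1·(−3) + 2·(−8) − c| / √5 = 12
|c − (−19)| = 12√5.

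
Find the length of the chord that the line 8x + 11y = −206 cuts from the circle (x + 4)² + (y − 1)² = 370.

Centre (−4, 1), r² = 370. Perpendicular distance d from centre to line = |185| / √185 = 185/√185.
Chord = 2√(r² − d²) = 2·√(185) = 2√185.

2√185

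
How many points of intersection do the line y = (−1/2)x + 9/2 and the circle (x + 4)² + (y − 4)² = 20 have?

d² = (1·(−4) + 2·4 − (9))²/5 = 5; r² = 20.
Since d² < r², the line cuts the circle twice.

2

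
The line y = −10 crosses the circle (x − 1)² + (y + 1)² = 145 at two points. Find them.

From the line, y = −10. Substituting:
x² − 2x − 63 = 0
x = 9 or x = −7, giving (9, −10) and (−7, −10).

(−7, −10) and (9, −10)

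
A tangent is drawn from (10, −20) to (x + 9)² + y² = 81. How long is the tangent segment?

2√170

With centre O = (−9, 0), |OP|² = 761 and r² = 81.
The tangent meets the radius at right angles, so tangent² = |PO|² − r² = 761 − 81 = 680.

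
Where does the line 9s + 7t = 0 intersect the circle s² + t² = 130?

(−7, 9) and (7, −9)

Express t = (−9s)/7 and substitute into the circle:
130s² − 6370 = 0  ⟹  s² − 49 = 0
s = 7 or s = −7, giving (7, −9) and (−7, 9).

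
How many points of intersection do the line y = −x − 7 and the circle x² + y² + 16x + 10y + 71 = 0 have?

1

Centre (−8, −5), r² = 18. Distance² from centre to line = (−6)²/2 = 18.
Since d² = r², the line is tangent.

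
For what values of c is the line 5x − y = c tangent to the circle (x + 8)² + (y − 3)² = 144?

For a tangent, require d(centre, line) = r = 12.
|5·(−8) − 1·3 − c| / √26 = 12
|c − (−43)| = 12√26.

c = −43 ± 12√26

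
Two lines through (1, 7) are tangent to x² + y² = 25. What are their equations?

Let a tangent through (1, 7) have slope m. Its distance from (0, 0) must equal 5:
[m·(−1) − (−7)]² = 25(m² + 1)
12m² + 7m − 12 = 0, so m = −4/3 or m = 3/4.
Through (1, 7) these give 4x + 3y = 25 and 3x − 4y = −25.

4x + 3y = 25 and 3x − 4y = −25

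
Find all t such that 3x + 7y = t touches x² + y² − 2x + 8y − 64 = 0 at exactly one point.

t = −25 ± 9√58

For a tangent, require d(centre, line) = r = 9.
|3·1 + 7·(−4) − t| / √58 = 9
|t − (−25)| = 9√58.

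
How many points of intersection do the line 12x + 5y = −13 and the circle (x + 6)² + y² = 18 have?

d² = (12·(−6) + 5·0 − (−13))²/169 = 3481/169; r² = 18.
Since d² > r², the line lies outside the circle.

0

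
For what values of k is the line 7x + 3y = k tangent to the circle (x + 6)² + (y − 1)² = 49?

The line touches the circle iff its distance from (−6, 1) is 7:
|7·(−6) + 3·1 − k| / √58 = 7
|k − (−39)| = 7√58.

k = −39 ± 7√58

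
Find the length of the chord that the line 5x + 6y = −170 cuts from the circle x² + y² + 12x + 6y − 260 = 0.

2√61

Express y = (−170 − 5x)/6 and substitute into the circle:
61x² + 1952x + 13420 = 0  ⟹  x² + 32x + 220 = 0
x = −10 or x = −22, giving (−10, −20) and (−22, −10).
|(−10, −20) − (−22, −10)| = √((12)² + (−10)²) = 2√61.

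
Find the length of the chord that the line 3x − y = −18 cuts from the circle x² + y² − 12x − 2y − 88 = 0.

√10

The distance from (6, 1) to the line is 35/√10, and r² = 125.
Chord = 2√(r² − d²) = 2·√(5/2) = √10.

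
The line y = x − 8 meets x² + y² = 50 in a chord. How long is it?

6√2

Substitute y = x − 8:
2x² − 16x + 14 = 0  ⟹  x² − 8x + 7 = 0
x = 7 or x = 1, giving (7, −1) and (1, −7).
Chord length = distance between (7, −1) and (1, −7) = √72 = 6√2.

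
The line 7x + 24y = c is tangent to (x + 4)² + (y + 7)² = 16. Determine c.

c = −296 or c = −96

Tangency holds when the distance from the centre (−4, −7) to the line equals the radius 4:
|7·(−4) + 24·(−7) − c| / √625 = 4
|c − (−196)| = 4·25, so c = −96 or c = −296.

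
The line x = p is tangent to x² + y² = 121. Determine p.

For a tangent, require d(centre, line) = r = 11.
|1·0 + 0·0 − p| / √1 = 11
|p| = 11, so p = 11 or p = −11.

p = −11 or p = 11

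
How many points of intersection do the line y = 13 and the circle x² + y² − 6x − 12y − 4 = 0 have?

1

d² = (0·3 + 1·6 − (13))² = 49; r² = 49.
Since d² = r², the line is tangent.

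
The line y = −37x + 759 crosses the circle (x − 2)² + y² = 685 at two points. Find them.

(20, 19) and (21, −18)

Substitute y = −37x + 759:
1370x² − 56170x + 575400 = 0  ⟹  x² − 41x + 420 = 0
x = 21 or x = 20, giving (21, −18) and (20, 19).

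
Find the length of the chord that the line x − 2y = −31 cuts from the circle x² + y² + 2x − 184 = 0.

2√5

From the line, y = (31 + x)/2. Substituting:
5x² + 70x + 225 = 0  ⟹  x² + 14x + 45 = 0
x = −5 or x = −9, giving (−5, 13) and (−9, 11).
|(−5, 13) − (−9, 11)| = √((4)² + (2)²) = 2√5.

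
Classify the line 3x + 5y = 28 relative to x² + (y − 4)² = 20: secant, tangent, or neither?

d² = (3·0 + 5·4 − (28))²/34 = 32/17; r² = 20.
Since d² < r², the line cuts the circle twice.

secant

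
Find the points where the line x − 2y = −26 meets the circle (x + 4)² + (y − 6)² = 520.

From the line, y = (26 + x)/2. Substituting:
5x² + 60x − 1820 = 0  ⟹  x² + 12x − 364 = 0
x = 14 or x = −26, giving (14, 20) and (−26, 0).

(−26, 0) and (14, 20)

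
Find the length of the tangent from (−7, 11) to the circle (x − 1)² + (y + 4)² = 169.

2√30

With centre O = (1, −4), |OP|² = 289 and r² = 169.
Power of the point: PT² = |PO|² − r² = 120, so PT = 2√30.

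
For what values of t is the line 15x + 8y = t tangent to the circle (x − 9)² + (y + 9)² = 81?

t = −90 or t = 216

Tangency holds when the distance from the centre (9, −9) to the line equals the radius 9:
|15·9 + 8·(−9) − t| / √289 = 9
|t − (63)| = 9·17, so t = 216 or t = −90.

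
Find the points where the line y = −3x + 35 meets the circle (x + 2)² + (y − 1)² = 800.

From the line, y = −3x + 35. Substituting:
10x² − 200x + 360 = 0  ⟹  x² − 20x + 36 = 0
x = 18 or x = 2, giving (18, −19) and (2, 29).

(2, 29) and (18, −19)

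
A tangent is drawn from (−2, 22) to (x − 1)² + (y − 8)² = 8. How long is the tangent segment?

√197

The centre is (1, 8) and r = 2√2. The square of the distance from P to the centre is 9 + 196 = 205.
Power of the point: PT² = |PO|² − r² = 197, so PT = √197.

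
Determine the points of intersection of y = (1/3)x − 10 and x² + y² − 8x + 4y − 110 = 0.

(−3, −11) and (15, −5)

Express y = (−30 + x)/3 and substitute into the circle:
10x² − 120x − 450 = 0  ⟹  x² − 12x − 45 = 0
x = 15 or x = −3, giving (15, −5) and (−3, −11).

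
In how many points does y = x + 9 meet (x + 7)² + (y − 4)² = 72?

2

d² = (1·(−7) − 1·4 − (−9))²/2 = 2; r² = 72.
Since d² < r², the line cuts the circle twice.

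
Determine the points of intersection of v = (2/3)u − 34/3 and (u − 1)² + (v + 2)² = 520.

Substitute v = (−34 + 2u)/3:
13u² − 130u − 3887 = 0  ⟹  u² − 10u − 299 = 0
u = 23 or u = −13, giving (23, 4) and (−13, −20).

(−13, −20) and (23, 4)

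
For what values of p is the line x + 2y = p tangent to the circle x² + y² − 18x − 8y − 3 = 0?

p = 17 ± 10√5

Tangency holds when the distance from the centre (9, 4) to the line equals the radius 10:
|1·9 + 2·4 − p| / √5 = 10
|p − (17)| = 10√5.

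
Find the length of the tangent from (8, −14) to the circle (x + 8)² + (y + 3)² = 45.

With centre O = (−8, −3), |OP|² = 377 and r² = 45.
By the tangent–radius right angle, tangent length = √(|PO|² − r²) = √332 = 2√83.

2√83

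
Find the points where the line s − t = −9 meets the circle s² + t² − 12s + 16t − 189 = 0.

(−9, 0) and (−2, 7)

Express t = s + 9 and substitute into the circle:
2s² + 22s + 36 = 0  ⟹  s² + 11s + 18 = 0
s = −2 or s = −9, giving (−2, 7) and (−9, 0).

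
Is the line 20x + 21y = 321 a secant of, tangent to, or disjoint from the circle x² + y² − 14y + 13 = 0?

Substituting the line into the circle gives 841x² − 6960x + 14400 = 0.
Δ = 48441600 − 48441600 = 0.
A repeated root: the line is tangent.

tangent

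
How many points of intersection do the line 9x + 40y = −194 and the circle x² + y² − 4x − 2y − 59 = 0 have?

2

Substituting the line into the circle gives 1681x² − 2188x − 41244 = 0.
Δ = 4787344 − (−277324656) = 282112000.
Two real roots: the line is a secant.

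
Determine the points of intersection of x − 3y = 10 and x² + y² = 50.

(−5, −5) and (7, −1)

From the line, y = (−10 + x)/3. Substituting:
10x² − 20x − 350 = 0  ⟹  x² − 2x − 35 = 0
x = 7 or x = −5, giving (7, −1) and (−5, −5).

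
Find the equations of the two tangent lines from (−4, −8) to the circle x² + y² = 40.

x − 3y = 20 and 3x + y = −20

Write the tangent as mx − y + (−8 − m·(−4)) = 0 and set its distance from the centre to 2√10:
[m·(4) − (8)]² = 40(m² + 1)
3m² + 8m − 3 = 0, so m = 1/3 or m = −3.
Through (−4, −8) these give x − 3y = 20 and 3x + y = −20.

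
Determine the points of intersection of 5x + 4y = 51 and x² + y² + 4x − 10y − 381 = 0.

(−9, 24) and (15, −6)

From the line, y = (51 − 5x)/4. Substituting:
41x² − 246x − 5535 = 0  ⟹  x² − 6x − 135 = 0
x = 15 or x = −9, giving (15, −6) and (−9, 24).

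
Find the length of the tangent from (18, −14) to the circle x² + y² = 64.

2√114

With centre O = (0, 0), |OP|² = 520 and r² = 64.
By the tangent–radius right angle, tangent length = √(|PO|² − r²) = √456 = 2√114.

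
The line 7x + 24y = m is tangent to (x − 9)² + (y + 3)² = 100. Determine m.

The line touches the circle iff its distance from (9, −3) is 10:
|7·9 + 24·(−3) − m| / √625 = 10
|m − (−9)| = 10·25, so m = 241 or m = −259.

m = −259 or m = 241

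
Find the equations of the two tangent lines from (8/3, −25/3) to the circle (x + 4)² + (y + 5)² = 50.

x − y = 11 and 7x − y = 27

Write the tangent as mx − y + (−25/3 − m·(8/3)) = 0 and set its distance from the centre to 5√2:
[m·(−20/3) − (10/3)]² = 50(m² + 1)
m² − 8m + 7 = 0, so m = 1 or m = 7.
Through (8/3, −25/3) these give x − y = 11 and 7x − y = 27.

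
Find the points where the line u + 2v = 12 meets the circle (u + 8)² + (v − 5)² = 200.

Express v = (12 − u)/2 and substitute into the circle:
5u² + 60u − 540 = 0  ⟹  u² + 12u − 108 = 0
u = 6 or u = −18, giving (6, 3) and (−18, 15).

(−18, 15) and (6, 3)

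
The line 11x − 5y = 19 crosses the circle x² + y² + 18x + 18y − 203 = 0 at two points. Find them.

(−11, −28) and (4, 5)

Express y = (−19 + 11x)/5 and substitute into the circle:
146x² + 1022x − 6424 = 0  ⟹  x² + 7x − 44 = 0
x = 4 or x = −11, giving (4, 5) and (−11, −28).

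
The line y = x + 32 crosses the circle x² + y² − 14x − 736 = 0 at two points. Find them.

(−16, 16) and (−9, 23)

Substitute y = x + 32:
2x² + 50x + 288 = 0  ⟹  x² + 25x + 144 = 0
x = −9 or x = −16, giving (−9, 23) and (−16, 16).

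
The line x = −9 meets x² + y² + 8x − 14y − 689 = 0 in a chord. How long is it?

The line gives x = −9. Substituting into the circle:
y² − 14y − 680 = 0
y = 34 or y = −20, giving (−9, 34) and (−9, −20).
Chord length = distance between (−9, 34) and (−9, −20) = √2916 = 54.

54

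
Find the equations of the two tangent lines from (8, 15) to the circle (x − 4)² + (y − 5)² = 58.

7x + 3y = 101 and 3x − 7y = −81

A line y − (15) = m(x − (8)) is tangent when its distance from (4, 5) is √58:
(−4m − (−10))² = 58(m² + 1)
21m² + 40m − 21 = 0, so m = −7/3 or m = 3/7.
Through (8, 15) these give 7x + 3y = 101 and 3x − 7y = −81.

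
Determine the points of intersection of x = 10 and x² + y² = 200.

(10, −10) and (10, 10)

The line gives x = 10. Substituting into the circle:
y² − 100 = 0
y = 10 or y = −10, giving (10, 10) and (10, −10).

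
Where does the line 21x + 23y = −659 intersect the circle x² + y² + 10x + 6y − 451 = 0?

(−27, −4) and (−4, −25)

Substitute y = (−659 − 21x)/23:
970x² + 30070x + 104760 = 0  ⟹  x² + 31x + 108 = 0
x = −4 or x = −27, giving (−4, −25) and (−27, −4).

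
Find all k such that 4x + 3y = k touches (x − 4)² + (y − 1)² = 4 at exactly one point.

k = 9 or k = 29

The line touches the circle iff its distance from (4, 1) is 2:
|4·4 + 3·1 − k| / √25 = 2
|k − (19)| = 2·5, so k = 29 or k = 9.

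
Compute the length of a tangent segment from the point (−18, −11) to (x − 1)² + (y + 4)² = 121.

The centre is (1, −4) and r = 11. The square of the distance from P to the centre is 361 + 49 = 410.
By the tangent–radius right angle, tangent length = √(|PO|² − r²) = √289 = 17.

17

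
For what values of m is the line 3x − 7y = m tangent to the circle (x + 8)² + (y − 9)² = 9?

m = −87 ± 3√58

The line touches the circle iff its distance from (−8, 9) is 3:
|3·(−8) − 7·9 − m| / √58 = 3
|m − (−87)| = 3√58.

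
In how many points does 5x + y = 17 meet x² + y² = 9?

0

Substituting the line into the circle gives 26x² − 170x + 280 = 0.
Discriminant = (−170)² − 4·26·(280) = −220 < 0.
No real roots: the line does not meet the circle.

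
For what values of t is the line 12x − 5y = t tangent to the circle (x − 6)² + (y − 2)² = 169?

t = −107 or t = 231

For a tangent, require d(centre, line) = r = 13.
|12·6 − 5·2 − t| / √169 = 13
|t − (62)| = 13·13, so t = 231 or t = −107.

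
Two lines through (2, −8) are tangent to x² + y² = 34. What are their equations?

3x + 5y = −34 and 5x − 3y = 34

Write the tangent as mx − y + (−8 − m·(2)) = 0 and set its distance from the centre to √34:
[m·(−2) − (8)]² = 34(m² + 1)
15m² − 16m − 15 = 0, so m = −3/5 or m = 5/3.
Through (2, −8) these give 3x + 5y = −34 and 5x − 3y = 34.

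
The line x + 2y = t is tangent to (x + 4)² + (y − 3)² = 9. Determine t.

t = 2 ± 3√5

Tangency holds when the distance from the centre (−4, 3) to the line equals the radius 3:
|1·(−4) + 2·3 − t| / √5 = 3
|t − (2)| = 3√5.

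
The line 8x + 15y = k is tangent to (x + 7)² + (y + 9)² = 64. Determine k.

k = −327 or k = −55

The line touches the circle iff its distance from (−7, −9) is 8:
|8·(−7) + 15·(−9) − k| / √289 = 8
|k − (−191)| = 8·17, so k = −55 or k = −327.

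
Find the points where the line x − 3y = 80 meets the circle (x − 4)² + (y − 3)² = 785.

(5, −25) and (20, −20)

Express y = (−80 + x)/3 and substitute into the circle:
10x² − 250x + 1000 = 0  ⟹  x² − 25x + 100 = 0
x = 20 or x = 5, giving (20, −20) and (5, −25).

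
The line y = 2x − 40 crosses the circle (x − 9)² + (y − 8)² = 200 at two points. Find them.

Substitute y = 2x − 40:
5x² − 210x + 2185 = 0  ⟹  x² − 42x + 437 = 0
x = 23 or x = 19, giving (23, 6) and (19, −2).

(19, −2) and (23, 6)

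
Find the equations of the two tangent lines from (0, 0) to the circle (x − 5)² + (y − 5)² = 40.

Let a tangent through (0, 0) have slope m. Its distance from (5, 5) must equal 2√10:
(5m − (5))² = 40(m² + 1)
3m² + 10m + 3 = 0, so m = −1/3 or m = −3.
Through (0, 0) these give x + 3y = 0 and 3x + y = 0.

x + 3y = 0 and 3x + y = 0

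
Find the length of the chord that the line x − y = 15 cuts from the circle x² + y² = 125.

5√2

Centre (0, 0), r² = 125. Perpendicular distance d from centre to line = |−15| / √2 = 15/√2.
Chord = 2√(r² − d²) = 2·√(25/2) = 5√2.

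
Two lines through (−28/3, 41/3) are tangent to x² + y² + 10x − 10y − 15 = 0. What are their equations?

x + 8y = 100 and 7x − 4y = −120

Let a tangent through (−28/3, 41/3) have slope m. Its distance from (−5, 5) must equal √65:
(13/3m − (−26/3))² = 65(m² + 1)
32m² − 52m − 7 = 0, so m = −1/8 or m = 7/4.
Through (−28/3, 41/3) these give x + 8y = 100 and 7x − 4y = −120.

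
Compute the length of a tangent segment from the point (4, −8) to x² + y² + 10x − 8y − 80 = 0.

With centre O = (−5, 4), |OP|² = 225 and r² = 121.
The tangent meets the radius at right angles, so tangent² = |PO|² − r² = 225 − 121 = 104.

2√26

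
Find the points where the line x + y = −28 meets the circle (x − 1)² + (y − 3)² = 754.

From the line, y = −x − 28. Substituting:
2x² + 60x + 208 = 0  ⟹  x² + 30x + 104 = 0
x = −4 or x = −26, giving (−4, −24) and (−26, −2).

(−26, −2) and (−4, −24)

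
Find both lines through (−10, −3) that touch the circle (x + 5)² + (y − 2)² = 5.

Let a tangent through (−10, −3) have slope m. Its distance from (−5, 2) must equal √5:
(5m − (5))² = 5(m² + 1)
2m² − 5m + 2 = 0, so m = 1/2 or m = 2.
With m = 1/2: x − 2y = −4. With m = 2: 2x − y = −17.

x − 2y = −4 and 2x − y = −17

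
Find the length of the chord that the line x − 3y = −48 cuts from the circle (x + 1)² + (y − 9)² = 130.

6√10

Substitute y = (48 + x)/3:
10x² + 60x − 720 = 0  ⟹  x² + 6x − 72 = 0
x = 6 or x = −12, giving (6, 18) and (−12, 12).
Chord length = distance between (6, 18) and (−12, 12) = √360 = 6√10.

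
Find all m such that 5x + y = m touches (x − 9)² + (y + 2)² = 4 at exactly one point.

m = 43 ± 2√26

For a tangent, require d(centre, line) = r = 2.
|5·9 + 1·(−2) − m| / √26 = 2
|m − (43)| = 2√26.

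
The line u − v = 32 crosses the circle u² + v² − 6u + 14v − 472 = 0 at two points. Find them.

(2, −30) and (26, −6)

Substitute v = u − 32:
2u² − 56u + 104 = 0  ⟹  u² − 28u + 52 = 0
u = 26 or u = 2, giving (26, −6) and (2, −30).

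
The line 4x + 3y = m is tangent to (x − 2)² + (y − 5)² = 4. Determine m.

m = 13 or m = 33

For a tangent, require d(centre, line) = r = 2.
|4·2 + 3·5 − m| / √25 = 2
|m − (23)| = 2·5, so m = 33 or m = 13.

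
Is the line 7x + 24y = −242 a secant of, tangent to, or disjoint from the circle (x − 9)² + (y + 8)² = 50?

Substituting the line into the circle gives 625x² − 9668x + 20356 = 0.
Discriminant = (−9668)² − 4·625·(20356) = 42580224 > 0.
Two real roots: the line is a secant.

secant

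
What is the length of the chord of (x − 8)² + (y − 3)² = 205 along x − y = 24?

7√2

Substitute y = x − 24:
2x² − 70x + 588 = 0  ⟹  x² − 35x + 294 = 0
x = 21 or x = 14, giving (21, −3) and (14, −10).
|(21, −3) − (14, −10)| = √((7)² + (7)²) = 7√2.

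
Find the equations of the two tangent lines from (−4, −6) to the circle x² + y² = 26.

5x + y = −26 and x − 5y = 26

A line y − (−6) = m(x − (−4)) is tangent when its distance from (0, 0) is √26:
(4m − (6))² = 26(m² + 1)
5m² + 24m − 5 = 0, so m = −5 or m = 1/5.
Through (−4, −6) these give 5x + y = −26 and x − 5y = 26.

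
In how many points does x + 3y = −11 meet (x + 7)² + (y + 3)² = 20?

2

Centre (−7, −3), r² = 20. Distance² from centre to line = (−5)²/10 = 5/2.
Since d² < r², the line cuts the circle twice.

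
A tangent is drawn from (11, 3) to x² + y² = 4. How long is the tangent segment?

3√14

The centre is (0, 0) and r = 2. The square of the distance from P to the centre is 121 + 9 = 130.
By the tangent–radius right angle, tangent length = √(|PO|² − r²) = √126 = 3√14.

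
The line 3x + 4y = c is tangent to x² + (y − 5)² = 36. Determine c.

c = −10 or c = 50

Tangency holds when the distance from the centre (0, 5) to the line equals the radius 6:
|3·0 + 4·5 − c| / √25 = 6
|c − (20)| = 6·5, so c = 50 or c = −10.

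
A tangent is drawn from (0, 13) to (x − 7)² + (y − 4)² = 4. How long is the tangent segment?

The centre is (7, 4) and r = 2. The square of the distance from P to the centre is 49 + 81 = 130.
Power of the point: PT² = |PO|² − r² = 126, so PT = 3√14.

3√14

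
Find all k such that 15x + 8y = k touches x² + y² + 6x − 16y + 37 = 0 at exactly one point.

k = −83 or k = 121

The line touches the circle iff its distance from (−3, 8) is 6:
|15·(−3) + 8·8 − k| / √289 = 6
|k − (19)| = 6·17, so k = 121 or k = −83.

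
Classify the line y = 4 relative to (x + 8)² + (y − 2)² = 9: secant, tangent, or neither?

secant

d² = (0·(−8) + 1·2 − (4))² = 4; r² = 9.
Since d² < r², the line cuts the circle twice.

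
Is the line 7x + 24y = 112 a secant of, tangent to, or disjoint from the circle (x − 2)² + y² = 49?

secant

Substituting the line into the circle gives 625x² − 3872x − 13376 = 0.
Discriminant = (−3872)² − 4·625·(−13376) = 48432384 > 0.
Two real roots: the line is a secant.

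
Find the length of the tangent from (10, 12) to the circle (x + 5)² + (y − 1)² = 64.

√282

Centre (−5, 1), r² = 64. |PO|² = (15)² + (11)² = 346.
Power of the point: PT² = |PO|² − r² = 282, so PT = √282.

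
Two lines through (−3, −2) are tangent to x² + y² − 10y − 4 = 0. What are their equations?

Let a tangent through (−3, −2) have slope m. Its distance from (0, 5) must equal √29:
(3m − (7))² = 29(m² + 1)
10m² + 21m − 10 = 0, so m = 2/5 or m = −5/2.
With m = 2/5: 2x − 5y = 4. With m = −5/2: 5x + 2y = −19.

2x − 5y = 4 and 5x + 2y = −19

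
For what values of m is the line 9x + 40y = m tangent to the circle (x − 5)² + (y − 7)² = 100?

m = −85 or m = 735

For a tangent, require d(centre, line) = r = 10.
|9·5 + 40·7 − m| / √1681 = 10
|m − (325)| = 10·41, so m = 735 or m = −85.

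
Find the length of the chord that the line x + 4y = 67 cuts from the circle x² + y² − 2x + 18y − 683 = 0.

From the line, y = (67 − x)/4. Substituting:
17x² − 238x − 1615 = 0  ⟹  x² − 14x − 95 = 0
x = 19 or x = −5, giving (19, 12) and (−5, 18).
Chord length = distance between (19, 12) and (−5, 18) = √612 = 6√17.

6√17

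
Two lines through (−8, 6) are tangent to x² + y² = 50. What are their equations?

x − 7y = −50 and 7x + y = −50

Let a tangent through (−8, 6) have slope m. Its distance from (0, 0) must equal 5√2:
[m·(8) − (−6)]² = 50(m² + 1)
7m² + 48m − 7 = 0, so m = 1/7 or m = −7.
Through (−8, 6) these give x − 7y = −50 and 7x + y = −50.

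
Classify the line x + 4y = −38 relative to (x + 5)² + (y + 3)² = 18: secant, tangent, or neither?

neither

Substituting the line into the circle gives 17x² + 212x + 788 = 0.
Δ = 44944 − 53584 = −8640.
No real roots: the line does not meet the circle.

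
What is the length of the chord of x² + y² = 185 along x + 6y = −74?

From the line, y = (−74 − x)/6. Substituting:
37x² + 148x − 1184 = 0  ⟹  x² + 4x − 32 = 0
x = 4 or x = −8, giving (4, −13) and (−8, −11).
|(4, −13) − (−8, −11)| = √((12)² + (−2)²) = 2√37.

2√37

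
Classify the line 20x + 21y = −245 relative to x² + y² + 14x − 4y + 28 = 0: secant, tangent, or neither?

d² = (20·(−7) + 21·2 − (−245))²/841 = 21609/841; r² = 25.
Since d² > r², the line lies outside the circle.

neither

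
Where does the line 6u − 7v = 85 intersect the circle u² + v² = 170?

From the line, v = (−85 + 6u)/7. Substituting:
85u² − 1020u − 1105 = 0  ⟹  u² − 12u − 13 = 0
u = 13 or u = −1, giving (13, −1) and (−1, −13).

(−1, −13) and (13, −1)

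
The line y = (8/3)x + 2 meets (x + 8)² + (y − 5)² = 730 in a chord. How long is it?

Substitute y = (6 + 8x)/3:
73x² − 5913 = 0  ⟹  x² − 81 = 0
x = 9 or x = −9, giving (9, 26) and (−9, −22).
Chord length = distance between (9, 26) and (−9, −22) = √2628 = 6√73.

6√73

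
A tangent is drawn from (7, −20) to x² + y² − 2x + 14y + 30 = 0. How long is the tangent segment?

Centre (1, −7), r² = 20. |PO|² = (6)² + (−13)² = 205.
The tangent meets the radius at right angles, so tangent² = |PO|² − r² = 205 − 20 = 185.

√185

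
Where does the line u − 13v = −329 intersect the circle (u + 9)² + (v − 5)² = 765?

(−30, 23) and (9, 26)

From the line, v = (329 + u)/13. Substituting:
170u² + 3570u − 45900 = 0  ⟹  u² + 21u − 270 = 0
u = 9 or u = −30, giving (9, 26) and (−30, 23).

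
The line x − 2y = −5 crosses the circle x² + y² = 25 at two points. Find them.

From the line, y = (5 + x)/2. Substituting:
5x² + 10x − 75 = 0  ⟹  x² + 2x − 15 = 0
x = 3 or x = −5, giving (3, 4) and (−5, 0).

(−5, 0) and (3, 4)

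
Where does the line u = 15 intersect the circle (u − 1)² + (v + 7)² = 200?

(15, −9) and (15, −5)

The line gives u = 15. Substituting into the circle:
v² + 14v + 45 = 0
v = −5 or v = −9, giving (15, −5) and (15, −9).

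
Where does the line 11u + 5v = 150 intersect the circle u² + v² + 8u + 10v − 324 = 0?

(10, 8) and (15, −3)

Express v = (150 − 11u)/5 and substitute into the circle:
146u² − 3650u + 21900 = 0  ⟹  u² − 25u + 150 = 0
u = 15 or u = 10, giving (15, −3) and (10, 8).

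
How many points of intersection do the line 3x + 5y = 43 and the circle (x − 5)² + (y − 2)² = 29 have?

2

d² = (3·5 + 5·2 − (43))²/34 = 162/17; r² = 29.
Since d² < r², the line cuts the circle twice.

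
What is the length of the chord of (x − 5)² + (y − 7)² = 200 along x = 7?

The line gives x = 7. Substituting into the circle:
y² − 14y − 147 = 0
y = 21 or y = −7, giving (7, 21) and (7, −7).
|(7, 21) − (7, −7)| = √((0)² + (28)²) = 28.

28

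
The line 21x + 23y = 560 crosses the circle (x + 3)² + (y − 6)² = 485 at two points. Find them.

(−4, 28) and (19, 7)

Express y = (560 − 21x)/23 and substitute into the circle:
970x² − 14550x − 73720 = 0  ⟹  x² − 15x − 76 = 0
x = 19 or x = −4, giving (19, 7) and (−4, 28).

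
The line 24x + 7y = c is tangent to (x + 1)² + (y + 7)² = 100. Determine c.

The line touches the circle iff its distance from (−1, −7) is 10:
|24·(−1) + 7·(−7) − c| / √625 = 10
|c − (−73)| = 10·25, so c = 177 or c = −323.

c = −323 or c = 177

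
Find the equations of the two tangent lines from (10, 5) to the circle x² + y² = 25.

Let a tangent through (10, 5) have slope m. Its distance from (0, 0) must equal 5:
(−10m − (−5))² = 25(m² + 1)
3m² − 4m = 0, so m = 4/3 or m = 0.
Through (10, 5) these give 4x − 3y = 25 and y = 5.

4x − 3y = 25 and y = 5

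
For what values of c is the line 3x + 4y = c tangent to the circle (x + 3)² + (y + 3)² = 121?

For a tangent, require d(centre, line) = r = 11.
|3·(−3) + 4·(−3) − c| / √25 = 11
|c − (−21)| = 11·5, so c = 34 or c = −76.

c = −76 or c = 34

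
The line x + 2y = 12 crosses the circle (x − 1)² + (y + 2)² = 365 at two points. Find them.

Substitute y = (12 − x)/2:
5x² − 40x − 1200 = 0  ⟹  x² − 8x − 240 = 0
x = 20 or x = −12, giving (20, −4) and (−12, 12).

(−12, 12) and (20, −4)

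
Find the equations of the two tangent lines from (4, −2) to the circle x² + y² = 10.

3x + y = 10 and x − 3y = 10

Write the tangent as mx − y + (−2 − m·(4)) = 0 and set its distance from the centre to √10:
[m·(−4) − (2)]² = 10(m² + 1)
3m² + 8m − 3 = 0, so m = −3 or m = 1/3.
With m = −3: 3x + y = 10. With m = 1/3: x − 3y = 10.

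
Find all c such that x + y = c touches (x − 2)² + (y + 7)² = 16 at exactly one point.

The line touches the circle iff its distance from (2, −7) is 4:
|1·2 + 1·(−7) − c| / √2 = 4
|c − (−5)| = 4√2.

c = −5 ± 4√2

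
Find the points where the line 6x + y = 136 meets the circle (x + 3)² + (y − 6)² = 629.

(20, 16) and (22, 4)

From the line, y = −6x + 136. Substituting:
37x² − 1554x + 16280 = 0  ⟹  x² − 42x + 440 = 0
x = 22 or x = 20, giving (22, 4) and (20, 16).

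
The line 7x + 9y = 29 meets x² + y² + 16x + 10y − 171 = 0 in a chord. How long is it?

Centre (−8, −5), r² = 260. Perpendicular distance d from centre to line = |−130| / √130 = 130/√130.
Half the chord is √(r² − d²) = √(130), so the full chord is 2√130.

2√130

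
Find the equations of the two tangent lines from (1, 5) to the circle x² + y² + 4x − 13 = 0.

x − 4y = −19 and 4x + y = 9

A line y − (5) = m(x − (1)) is tangent when its distance from (−2, 0) is √17:
(−3m − (−5))² = 17(m² + 1)
4m² + 15m − 4 = 0, so m = 1/4 or m = −4.
Through (1, 5) these give x − 4y = −19 and 4x + y = 9.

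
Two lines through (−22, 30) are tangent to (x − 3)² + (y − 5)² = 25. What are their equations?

3x + 4y = 54 and 4x + 3y = 2

Let a tangent through (−22, 30) have slope m. Its distance from (3, 5) must equal 5:
[m·(25) − (−25)]² = 25(m² + 1)
12m² + 25m + 12 = 0, so m = −3/4 or m = −4/3.
Through (−22, 30) these give 3x + 4y = 54 and 4x + 3y = 2.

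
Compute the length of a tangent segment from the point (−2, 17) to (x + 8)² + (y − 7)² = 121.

Centre (−8, 7), r² = 121. |PO|² = (6)² + (10)² = 136.
The tangent meets the radius at right angles, so tangent² = |PO|² − r² = 136 − 121 = 15.

√15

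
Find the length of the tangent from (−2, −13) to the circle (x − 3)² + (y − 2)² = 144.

√106

Centre (3, 2), r² = 144. |PO|² = (−5)² + (−15)² = 250.
The tangent meets the radius at right angles, so tangent² = |PO|² − r² = 250 − 144 = 106.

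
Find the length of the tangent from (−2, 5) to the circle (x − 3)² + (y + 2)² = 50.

2√6

Centre (3, −2), r² = 50. |PO|² = (−5)² + (7)² = 74.
By the tangent–radius right angle, tangent length = √(|PO|² − r²) = √24 = 2√6.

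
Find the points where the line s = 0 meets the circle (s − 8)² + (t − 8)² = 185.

The line gives s = 0. Substituting into the circle:
t² − 16t − 57 = 0
t = 19 or t = −3, giving (0, 19) and (0, −3).

(0, −3) and (0, 19)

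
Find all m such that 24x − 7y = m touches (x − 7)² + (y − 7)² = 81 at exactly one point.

Tangency holds when the distance from the centre (7, 7) to the line equals the radius 9:
|24·7 − 7·7 − m| / √625 = 9
|m − (119)| = 9·25, so m = 344 or m = −106.

m = −106 or m = 344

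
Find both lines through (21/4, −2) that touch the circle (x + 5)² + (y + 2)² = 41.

Write the tangent as mx − y + (−2 − m·(21/4)) = 0 and set its distance from the centre to √41:
[m·(−41/4) − (0)]² = 41(m² + 1)
25m² − 16 = 0, so m = 4/5 or m = −4/5.
With m = 4/5: 4x − 5y = 31. With m = −4/5: 4x + 5y = 11.

4x − 5y = 31 and 4x + 5y = 11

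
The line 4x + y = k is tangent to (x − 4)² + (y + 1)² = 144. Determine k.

The line touches the circle iff its distance from (4, −1) is 12:
|4·4 + 1·(−1) − k| / √17 = 12
|k − (15)| = 12√17.

k = 15 ± 12√17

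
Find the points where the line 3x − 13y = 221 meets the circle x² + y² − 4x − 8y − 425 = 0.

From the line, y = (−221 + 3x)/13. Substituting:
178x² − 2314x = 0  ⟹  x² − 13x = 0
x = 13 or x = 0, giving (13, −14) and (0, −17).

(0, −17) and (13, −14)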